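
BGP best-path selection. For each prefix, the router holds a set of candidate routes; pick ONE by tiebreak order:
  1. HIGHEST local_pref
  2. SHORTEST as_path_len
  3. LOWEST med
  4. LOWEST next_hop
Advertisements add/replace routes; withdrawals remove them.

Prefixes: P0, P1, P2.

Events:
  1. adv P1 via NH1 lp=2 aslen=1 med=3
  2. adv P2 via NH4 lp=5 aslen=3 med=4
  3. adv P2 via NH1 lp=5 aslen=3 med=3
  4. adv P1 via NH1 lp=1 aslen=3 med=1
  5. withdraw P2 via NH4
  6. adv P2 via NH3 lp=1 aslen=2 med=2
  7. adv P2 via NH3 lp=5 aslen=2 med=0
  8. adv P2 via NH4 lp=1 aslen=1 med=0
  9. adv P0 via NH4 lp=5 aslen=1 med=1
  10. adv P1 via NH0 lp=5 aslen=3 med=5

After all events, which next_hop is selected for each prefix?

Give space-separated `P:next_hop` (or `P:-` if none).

Op 1: best P0=- P1=NH1 P2=-
Op 2: best P0=- P1=NH1 P2=NH4
Op 3: best P0=- P1=NH1 P2=NH1
Op 4: best P0=- P1=NH1 P2=NH1
Op 5: best P0=- P1=NH1 P2=NH1
Op 6: best P0=- P1=NH1 P2=NH1
Op 7: best P0=- P1=NH1 P2=NH3
Op 8: best P0=- P1=NH1 P2=NH3
Op 9: best P0=NH4 P1=NH1 P2=NH3
Op 10: best P0=NH4 P1=NH0 P2=NH3

Answer: P0:NH4 P1:NH0 P2:NH3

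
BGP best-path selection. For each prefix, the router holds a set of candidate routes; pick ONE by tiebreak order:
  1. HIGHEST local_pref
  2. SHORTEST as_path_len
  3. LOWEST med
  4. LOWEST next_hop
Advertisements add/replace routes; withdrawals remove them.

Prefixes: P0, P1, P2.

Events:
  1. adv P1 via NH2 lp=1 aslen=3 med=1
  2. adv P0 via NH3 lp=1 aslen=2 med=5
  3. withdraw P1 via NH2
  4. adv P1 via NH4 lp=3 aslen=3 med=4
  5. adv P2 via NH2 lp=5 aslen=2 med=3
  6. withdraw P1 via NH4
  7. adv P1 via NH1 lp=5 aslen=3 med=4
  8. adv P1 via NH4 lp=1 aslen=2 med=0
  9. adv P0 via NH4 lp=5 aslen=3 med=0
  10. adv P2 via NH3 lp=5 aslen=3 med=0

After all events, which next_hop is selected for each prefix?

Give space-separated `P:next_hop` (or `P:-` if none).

Op 1: best P0=- P1=NH2 P2=-
Op 2: best P0=NH3 P1=NH2 P2=-
Op 3: best P0=NH3 P1=- P2=-
Op 4: best P0=NH3 P1=NH4 P2=-
Op 5: best P0=NH3 P1=NH4 P2=NH2
Op 6: best P0=NH3 P1=- P2=NH2
Op 7: best P0=NH3 P1=NH1 P2=NH2
Op 8: best P0=NH3 P1=NH1 P2=NH2
Op 9: best P0=NH4 P1=NH1 P2=NH2
Op 10: best P0=NH4 P1=NH1 P2=NH2

Answer: P0:NH4 P1:NH1 P2:NH2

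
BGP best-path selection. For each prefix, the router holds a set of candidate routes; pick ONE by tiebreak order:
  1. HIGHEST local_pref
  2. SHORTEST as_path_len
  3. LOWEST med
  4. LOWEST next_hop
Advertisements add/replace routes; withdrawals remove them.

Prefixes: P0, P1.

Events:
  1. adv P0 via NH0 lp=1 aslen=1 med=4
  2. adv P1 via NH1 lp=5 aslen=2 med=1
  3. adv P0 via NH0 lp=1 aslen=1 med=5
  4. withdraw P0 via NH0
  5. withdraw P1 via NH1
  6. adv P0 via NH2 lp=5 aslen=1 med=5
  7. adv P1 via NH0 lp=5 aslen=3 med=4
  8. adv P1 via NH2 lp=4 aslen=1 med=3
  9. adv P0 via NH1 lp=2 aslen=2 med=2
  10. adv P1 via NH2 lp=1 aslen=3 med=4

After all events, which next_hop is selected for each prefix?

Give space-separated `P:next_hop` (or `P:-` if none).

Op 1: best P0=NH0 P1=-
Op 2: best P0=NH0 P1=NH1
Op 3: best P0=NH0 P1=NH1
Op 4: best P0=- P1=NH1
Op 5: best P0=- P1=-
Op 6: best P0=NH2 P1=-
Op 7: best P0=NH2 P1=NH0
Op 8: best P0=NH2 P1=NH0
Op 9: best P0=NH2 P1=NH0
Op 10: best P0=NH2 P1=NH0

Answer: P0:NH2 P1:NH0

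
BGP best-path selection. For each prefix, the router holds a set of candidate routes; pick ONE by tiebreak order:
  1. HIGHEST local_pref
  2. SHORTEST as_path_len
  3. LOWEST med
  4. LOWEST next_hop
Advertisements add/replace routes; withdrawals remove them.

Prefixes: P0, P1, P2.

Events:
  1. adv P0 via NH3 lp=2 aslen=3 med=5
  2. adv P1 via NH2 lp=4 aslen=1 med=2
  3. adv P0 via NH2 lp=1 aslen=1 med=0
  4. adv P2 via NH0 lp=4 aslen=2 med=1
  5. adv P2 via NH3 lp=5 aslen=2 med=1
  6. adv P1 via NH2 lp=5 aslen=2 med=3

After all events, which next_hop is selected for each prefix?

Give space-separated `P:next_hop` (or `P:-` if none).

Answer: P0:NH3 P1:NH2 P2:NH3

Derivation:
Op 1: best P0=NH3 P1=- P2=-
Op 2: best P0=NH3 P1=NH2 P2=-
Op 3: best P0=NH3 P1=NH2 P2=-
Op 4: best P0=NH3 P1=NH2 P2=NH0
Op 5: best P0=NH3 P1=NH2 P2=NH3
Op 6: best P0=NH3 P1=NH2 P2=NH3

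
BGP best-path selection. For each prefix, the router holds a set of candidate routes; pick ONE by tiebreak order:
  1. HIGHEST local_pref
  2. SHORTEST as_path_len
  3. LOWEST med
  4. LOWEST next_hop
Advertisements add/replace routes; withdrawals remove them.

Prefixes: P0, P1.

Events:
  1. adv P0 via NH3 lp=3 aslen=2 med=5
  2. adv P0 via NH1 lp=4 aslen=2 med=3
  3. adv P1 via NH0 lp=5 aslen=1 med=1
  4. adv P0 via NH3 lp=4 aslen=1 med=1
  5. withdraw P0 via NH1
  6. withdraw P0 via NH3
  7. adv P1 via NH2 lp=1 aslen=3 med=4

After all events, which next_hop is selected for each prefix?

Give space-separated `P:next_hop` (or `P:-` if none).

Op 1: best P0=NH3 P1=-
Op 2: best P0=NH1 P1=-
Op 3: best P0=NH1 P1=NH0
Op 4: best P0=NH3 P1=NH0
Op 5: best P0=NH3 P1=NH0
Op 6: best P0=- P1=NH0
Op 7: best P0=- P1=NH0

Answer: P0:- P1:NH0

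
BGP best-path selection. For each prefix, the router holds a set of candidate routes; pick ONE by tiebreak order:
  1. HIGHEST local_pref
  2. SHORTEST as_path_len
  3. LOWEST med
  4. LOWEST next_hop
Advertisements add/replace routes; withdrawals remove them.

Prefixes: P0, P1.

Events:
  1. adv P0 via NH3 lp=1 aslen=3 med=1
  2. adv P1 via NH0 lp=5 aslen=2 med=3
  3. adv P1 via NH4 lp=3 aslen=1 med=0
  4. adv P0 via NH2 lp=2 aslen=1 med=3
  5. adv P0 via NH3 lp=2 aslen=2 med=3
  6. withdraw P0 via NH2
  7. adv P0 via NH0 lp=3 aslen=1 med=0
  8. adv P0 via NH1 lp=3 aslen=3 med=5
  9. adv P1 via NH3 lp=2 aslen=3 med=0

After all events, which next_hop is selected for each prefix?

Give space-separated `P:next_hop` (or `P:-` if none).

Op 1: best P0=NH3 P1=-
Op 2: best P0=NH3 P1=NH0
Op 3: best P0=NH3 P1=NH0
Op 4: best P0=NH2 P1=NH0
Op 5: best P0=NH2 P1=NH0
Op 6: best P0=NH3 P1=NH0
Op 7: best P0=NH0 P1=NH0
Op 8: best P0=NH0 P1=NH0
Op 9: best P0=NH0 P1=NH0

Answer: P0:NH0 P1:NH0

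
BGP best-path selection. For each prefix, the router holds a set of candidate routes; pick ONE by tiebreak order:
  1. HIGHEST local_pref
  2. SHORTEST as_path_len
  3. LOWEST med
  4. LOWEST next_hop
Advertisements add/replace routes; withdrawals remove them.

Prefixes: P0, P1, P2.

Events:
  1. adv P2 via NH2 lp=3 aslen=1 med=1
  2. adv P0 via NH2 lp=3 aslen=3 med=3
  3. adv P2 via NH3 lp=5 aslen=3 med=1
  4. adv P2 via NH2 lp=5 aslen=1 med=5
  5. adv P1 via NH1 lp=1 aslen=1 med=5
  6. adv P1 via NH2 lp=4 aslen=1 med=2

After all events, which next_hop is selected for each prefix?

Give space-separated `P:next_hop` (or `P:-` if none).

Answer: P0:NH2 P1:NH2 P2:NH2

Derivation:
Op 1: best P0=- P1=- P2=NH2
Op 2: best P0=NH2 P1=- P2=NH2
Op 3: best P0=NH2 P1=- P2=NH3
Op 4: best P0=NH2 P1=- P2=NH2
Op 5: best P0=NH2 P1=NH1 P2=NH2
Op 6: best P0=NH2 P1=NH2 P2=NH2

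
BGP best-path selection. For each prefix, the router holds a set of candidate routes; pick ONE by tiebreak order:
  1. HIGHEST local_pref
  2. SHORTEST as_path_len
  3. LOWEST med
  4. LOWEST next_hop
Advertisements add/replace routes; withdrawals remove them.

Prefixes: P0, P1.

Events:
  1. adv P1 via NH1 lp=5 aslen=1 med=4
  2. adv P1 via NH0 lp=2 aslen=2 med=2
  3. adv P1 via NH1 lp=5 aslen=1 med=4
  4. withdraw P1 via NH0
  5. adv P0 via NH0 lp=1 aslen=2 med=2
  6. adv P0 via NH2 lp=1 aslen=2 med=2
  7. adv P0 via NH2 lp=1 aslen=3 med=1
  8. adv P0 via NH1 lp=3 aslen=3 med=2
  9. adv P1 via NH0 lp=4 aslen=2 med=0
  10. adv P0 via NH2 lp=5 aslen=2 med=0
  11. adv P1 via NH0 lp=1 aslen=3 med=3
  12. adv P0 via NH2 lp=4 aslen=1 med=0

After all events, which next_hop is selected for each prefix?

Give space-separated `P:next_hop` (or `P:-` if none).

Answer: P0:NH2 P1:NH1

Derivation:
Op 1: best P0=- P1=NH1
Op 2: best P0=- P1=NH1
Op 3: best P0=- P1=NH1
Op 4: best P0=- P1=NH1
Op 5: best P0=NH0 P1=NH1
Op 6: best P0=NH0 P1=NH1
Op 7: best P0=NH0 P1=NH1
Op 8: best P0=NH1 P1=NH1
Op 9: best P0=NH1 P1=NH1
Op 10: best P0=NH2 P1=NH1
Op 11: best P0=NH2 P1=NH1
Op 12: best P0=NH2 P1=NH1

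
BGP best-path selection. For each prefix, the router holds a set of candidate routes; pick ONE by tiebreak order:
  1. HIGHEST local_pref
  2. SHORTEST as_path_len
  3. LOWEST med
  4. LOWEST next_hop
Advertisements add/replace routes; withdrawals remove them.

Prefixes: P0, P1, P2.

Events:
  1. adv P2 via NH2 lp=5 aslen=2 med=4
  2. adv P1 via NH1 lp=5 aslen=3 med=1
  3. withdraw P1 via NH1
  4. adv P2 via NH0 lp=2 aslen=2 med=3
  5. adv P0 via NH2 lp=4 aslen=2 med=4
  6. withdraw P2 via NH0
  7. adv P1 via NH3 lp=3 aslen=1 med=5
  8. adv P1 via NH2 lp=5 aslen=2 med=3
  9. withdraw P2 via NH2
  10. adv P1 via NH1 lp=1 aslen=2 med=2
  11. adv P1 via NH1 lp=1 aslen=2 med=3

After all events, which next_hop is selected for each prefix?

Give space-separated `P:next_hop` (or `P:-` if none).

Answer: P0:NH2 P1:NH2 P2:-

Derivation:
Op 1: best P0=- P1=- P2=NH2
Op 2: best P0=- P1=NH1 P2=NH2
Op 3: best P0=- P1=- P2=NH2
Op 4: best P0=- P1=- P2=NH2
Op 5: best P0=NH2 P1=- P2=NH2
Op 6: best P0=NH2 P1=- P2=NH2
Op 7: best P0=NH2 P1=NH3 P2=NH2
Op 8: best P0=NH2 P1=NH2 P2=NH2
Op 9: best P0=NH2 P1=NH2 P2=-
Op 10: best P0=NH2 P1=NH2 P2=-
Op 11: best P0=NH2 P1=NH2 P2=-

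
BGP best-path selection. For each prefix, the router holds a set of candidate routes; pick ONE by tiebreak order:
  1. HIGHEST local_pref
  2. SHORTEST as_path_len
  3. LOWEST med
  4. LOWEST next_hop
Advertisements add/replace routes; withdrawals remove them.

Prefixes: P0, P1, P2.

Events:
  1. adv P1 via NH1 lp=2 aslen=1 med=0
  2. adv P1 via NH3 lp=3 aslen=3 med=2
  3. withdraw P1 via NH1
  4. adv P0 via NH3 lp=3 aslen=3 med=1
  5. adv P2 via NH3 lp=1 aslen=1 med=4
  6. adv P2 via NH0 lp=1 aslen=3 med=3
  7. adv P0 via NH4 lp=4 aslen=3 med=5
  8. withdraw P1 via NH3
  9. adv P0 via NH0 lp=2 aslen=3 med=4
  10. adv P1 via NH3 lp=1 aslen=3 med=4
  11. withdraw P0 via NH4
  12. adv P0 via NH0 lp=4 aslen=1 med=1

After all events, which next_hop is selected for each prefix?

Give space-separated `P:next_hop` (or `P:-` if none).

Answer: P0:NH0 P1:NH3 P2:NH3

Derivation:
Op 1: best P0=- P1=NH1 P2=-
Op 2: best P0=- P1=NH3 P2=-
Op 3: best P0=- P1=NH3 P2=-
Op 4: best P0=NH3 P1=NH3 P2=-
Op 5: best P0=NH3 P1=NH3 P2=NH3
Op 6: best P0=NH3 P1=NH3 P2=NH3
Op 7: best P0=NH4 P1=NH3 P2=NH3
Op 8: best P0=NH4 P1=- P2=NH3
Op 9: best P0=NH4 P1=- P2=NH3
Op 10: best P0=NH4 P1=NH3 P2=NH3
Op 11: best P0=NH3 P1=NH3 P2=NH3
Op 12: best P0=NH0 P1=NH3 P2=NH3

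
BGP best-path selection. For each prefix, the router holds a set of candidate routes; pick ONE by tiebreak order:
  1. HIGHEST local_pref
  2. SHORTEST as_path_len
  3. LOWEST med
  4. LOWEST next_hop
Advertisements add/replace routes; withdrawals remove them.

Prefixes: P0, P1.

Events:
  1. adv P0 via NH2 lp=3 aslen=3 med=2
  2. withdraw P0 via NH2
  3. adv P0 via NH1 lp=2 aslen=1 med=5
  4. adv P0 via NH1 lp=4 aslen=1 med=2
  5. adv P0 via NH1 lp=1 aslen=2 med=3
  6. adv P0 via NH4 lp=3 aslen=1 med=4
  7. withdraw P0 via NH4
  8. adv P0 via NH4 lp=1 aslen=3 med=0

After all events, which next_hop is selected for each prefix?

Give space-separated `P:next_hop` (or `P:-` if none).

Answer: P0:NH1 P1:-

Derivation:
Op 1: best P0=NH2 P1=-
Op 2: best P0=- P1=-
Op 3: best P0=NH1 P1=-
Op 4: best P0=NH1 P1=-
Op 5: best P0=NH1 P1=-
Op 6: best P0=NH4 P1=-
Op 7: best P0=NH1 P1=-
Op 8: best P0=NH1 P1=-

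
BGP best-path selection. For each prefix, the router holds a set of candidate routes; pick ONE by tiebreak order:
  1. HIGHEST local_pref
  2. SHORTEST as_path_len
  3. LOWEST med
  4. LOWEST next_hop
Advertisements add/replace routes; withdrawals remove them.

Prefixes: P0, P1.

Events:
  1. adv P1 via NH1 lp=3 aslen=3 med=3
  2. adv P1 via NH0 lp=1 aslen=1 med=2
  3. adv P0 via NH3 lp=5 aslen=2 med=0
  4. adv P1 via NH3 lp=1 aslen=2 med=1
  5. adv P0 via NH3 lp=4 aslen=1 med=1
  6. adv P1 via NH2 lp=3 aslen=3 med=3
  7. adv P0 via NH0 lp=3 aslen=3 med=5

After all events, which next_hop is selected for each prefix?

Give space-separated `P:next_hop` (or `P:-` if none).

Answer: P0:NH3 P1:NH1

Derivation:
Op 1: best P0=- P1=NH1
Op 2: best P0=- P1=NH1
Op 3: best P0=NH3 P1=NH1
Op 4: best P0=NH3 P1=NH1
Op 5: best P0=NH3 P1=NH1
Op 6: best P0=NH3 P1=NH1
Op 7: best P0=NH3 P1=NH1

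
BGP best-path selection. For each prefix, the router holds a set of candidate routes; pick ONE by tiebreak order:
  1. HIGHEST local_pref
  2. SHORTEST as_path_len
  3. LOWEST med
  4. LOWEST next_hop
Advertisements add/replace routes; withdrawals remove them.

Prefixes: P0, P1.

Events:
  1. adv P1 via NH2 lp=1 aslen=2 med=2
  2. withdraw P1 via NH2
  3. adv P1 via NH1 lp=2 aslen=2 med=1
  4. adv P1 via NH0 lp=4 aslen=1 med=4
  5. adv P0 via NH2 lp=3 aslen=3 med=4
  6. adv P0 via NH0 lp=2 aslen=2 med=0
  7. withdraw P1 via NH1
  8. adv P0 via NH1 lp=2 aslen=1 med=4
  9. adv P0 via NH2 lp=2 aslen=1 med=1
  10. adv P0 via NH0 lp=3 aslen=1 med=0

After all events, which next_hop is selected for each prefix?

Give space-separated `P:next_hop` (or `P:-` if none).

Op 1: best P0=- P1=NH2
Op 2: best P0=- P1=-
Op 3: best P0=- P1=NH1
Op 4: best P0=- P1=NH0
Op 5: best P0=NH2 P1=NH0
Op 6: best P0=NH2 P1=NH0
Op 7: best P0=NH2 P1=NH0
Op 8: best P0=NH2 P1=NH0
Op 9: best P0=NH2 P1=NH0
Op 10: best P0=NH0 P1=NH0

Answer: P0:NH0 P1:NH0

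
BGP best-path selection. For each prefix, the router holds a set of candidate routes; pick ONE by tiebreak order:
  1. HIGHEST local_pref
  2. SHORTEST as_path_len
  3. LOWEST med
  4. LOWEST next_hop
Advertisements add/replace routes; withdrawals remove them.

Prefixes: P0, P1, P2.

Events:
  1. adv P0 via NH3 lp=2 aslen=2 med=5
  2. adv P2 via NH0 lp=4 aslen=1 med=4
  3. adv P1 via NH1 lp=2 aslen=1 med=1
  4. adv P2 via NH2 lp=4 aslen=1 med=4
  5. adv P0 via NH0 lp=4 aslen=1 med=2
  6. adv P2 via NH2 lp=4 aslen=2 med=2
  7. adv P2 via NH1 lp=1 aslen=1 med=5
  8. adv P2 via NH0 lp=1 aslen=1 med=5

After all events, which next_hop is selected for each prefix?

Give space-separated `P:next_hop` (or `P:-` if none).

Op 1: best P0=NH3 P1=- P2=-
Op 2: best P0=NH3 P1=- P2=NH0
Op 3: best P0=NH3 P1=NH1 P2=NH0
Op 4: best P0=NH3 P1=NH1 P2=NH0
Op 5: best P0=NH0 P1=NH1 P2=NH0
Op 6: best P0=NH0 P1=NH1 P2=NH0
Op 7: best P0=NH0 P1=NH1 P2=NH0
Op 8: best P0=NH0 P1=NH1 P2=NH2

Answer: P0:NH0 P1:NH1 P2:NH2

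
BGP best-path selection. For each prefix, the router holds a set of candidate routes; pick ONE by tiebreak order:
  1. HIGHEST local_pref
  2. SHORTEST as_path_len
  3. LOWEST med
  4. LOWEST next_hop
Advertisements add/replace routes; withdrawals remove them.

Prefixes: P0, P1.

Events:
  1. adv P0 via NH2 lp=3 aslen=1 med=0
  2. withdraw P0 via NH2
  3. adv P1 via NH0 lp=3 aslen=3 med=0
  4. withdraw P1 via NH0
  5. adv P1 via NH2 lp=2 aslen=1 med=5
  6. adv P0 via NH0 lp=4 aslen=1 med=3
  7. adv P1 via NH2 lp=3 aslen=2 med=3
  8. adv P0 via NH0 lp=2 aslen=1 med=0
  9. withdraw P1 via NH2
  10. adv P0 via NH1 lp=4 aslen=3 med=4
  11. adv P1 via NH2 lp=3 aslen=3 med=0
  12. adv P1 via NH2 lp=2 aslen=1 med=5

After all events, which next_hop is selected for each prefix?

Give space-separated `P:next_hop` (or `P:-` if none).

Answer: P0:NH1 P1:NH2

Derivation:
Op 1: best P0=NH2 P1=-
Op 2: best P0=- P1=-
Op 3: best P0=- P1=NH0
Op 4: best P0=- P1=-
Op 5: best P0=- P1=NH2
Op 6: best P0=NH0 P1=NH2
Op 7: best P0=NH0 P1=NH2
Op 8: best P0=NH0 P1=NH2
Op 9: best P0=NH0 P1=-
Op 10: best P0=NH1 P1=-
Op 11: best P0=NH1 P1=NH2
Op 12: best P0=NH1 P1=NH2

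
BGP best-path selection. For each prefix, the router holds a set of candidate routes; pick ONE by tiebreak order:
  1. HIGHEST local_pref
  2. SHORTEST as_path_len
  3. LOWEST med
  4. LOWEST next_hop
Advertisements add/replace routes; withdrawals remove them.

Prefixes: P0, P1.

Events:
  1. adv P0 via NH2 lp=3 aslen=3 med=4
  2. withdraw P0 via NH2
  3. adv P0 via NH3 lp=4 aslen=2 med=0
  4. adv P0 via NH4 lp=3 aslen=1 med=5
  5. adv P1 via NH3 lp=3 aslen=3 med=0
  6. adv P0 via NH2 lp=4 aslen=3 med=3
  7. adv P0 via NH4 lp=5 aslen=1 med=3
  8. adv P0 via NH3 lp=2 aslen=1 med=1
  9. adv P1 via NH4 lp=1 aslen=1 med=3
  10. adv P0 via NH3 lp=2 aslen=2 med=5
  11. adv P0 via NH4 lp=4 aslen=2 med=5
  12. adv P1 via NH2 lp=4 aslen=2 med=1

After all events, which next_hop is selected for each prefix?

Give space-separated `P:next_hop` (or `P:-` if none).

Op 1: best P0=NH2 P1=-
Op 2: best P0=- P1=-
Op 3: best P0=NH3 P1=-
Op 4: best P0=NH3 P1=-
Op 5: best P0=NH3 P1=NH3
Op 6: best P0=NH3 P1=NH3
Op 7: best P0=NH4 P1=NH3
Op 8: best P0=NH4 P1=NH3
Op 9: best P0=NH4 P1=NH3
Op 10: best P0=NH4 P1=NH3
Op 11: best P0=NH4 P1=NH3
Op 12: best P0=NH4 P1=NH2

Answer: P0:NH4 P1:NH2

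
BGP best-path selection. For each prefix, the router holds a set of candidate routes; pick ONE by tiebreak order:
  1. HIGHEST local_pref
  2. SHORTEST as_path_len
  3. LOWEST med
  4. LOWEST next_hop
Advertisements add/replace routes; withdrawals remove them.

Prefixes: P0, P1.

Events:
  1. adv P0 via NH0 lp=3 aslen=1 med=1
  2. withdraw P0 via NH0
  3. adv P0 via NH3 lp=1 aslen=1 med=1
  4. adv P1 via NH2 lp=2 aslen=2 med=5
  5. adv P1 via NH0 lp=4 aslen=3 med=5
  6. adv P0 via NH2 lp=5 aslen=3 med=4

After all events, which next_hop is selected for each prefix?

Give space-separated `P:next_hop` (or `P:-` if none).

Answer: P0:NH2 P1:NH0

Derivation:
Op 1: best P0=NH0 P1=-
Op 2: best P0=- P1=-
Op 3: best P0=NH3 P1=-
Op 4: best P0=NH3 P1=NH2
Op 5: best P0=NH3 P1=NH0
Op 6: best P0=NH2 P1=NH0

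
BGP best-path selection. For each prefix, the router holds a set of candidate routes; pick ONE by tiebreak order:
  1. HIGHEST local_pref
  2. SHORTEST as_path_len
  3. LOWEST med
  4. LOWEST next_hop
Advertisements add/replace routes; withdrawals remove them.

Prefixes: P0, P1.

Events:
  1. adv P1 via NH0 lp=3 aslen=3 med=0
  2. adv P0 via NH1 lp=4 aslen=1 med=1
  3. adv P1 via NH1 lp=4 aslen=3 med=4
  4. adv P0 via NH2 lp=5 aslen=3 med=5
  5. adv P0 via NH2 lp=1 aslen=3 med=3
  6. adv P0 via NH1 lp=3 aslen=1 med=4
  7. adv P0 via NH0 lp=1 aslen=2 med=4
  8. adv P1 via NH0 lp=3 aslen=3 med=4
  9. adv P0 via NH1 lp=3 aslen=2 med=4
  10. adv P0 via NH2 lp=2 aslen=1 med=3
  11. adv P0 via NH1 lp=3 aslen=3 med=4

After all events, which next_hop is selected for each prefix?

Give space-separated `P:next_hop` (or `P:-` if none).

Op 1: best P0=- P1=NH0
Op 2: best P0=NH1 P1=NH0
Op 3: best P0=NH1 P1=NH1
Op 4: best P0=NH2 P1=NH1
Op 5: best P0=NH1 P1=NH1
Op 6: best P0=NH1 P1=NH1
Op 7: best P0=NH1 P1=NH1
Op 8: best P0=NH1 P1=NH1
Op 9: best P0=NH1 P1=NH1
Op 10: best P0=NH1 P1=NH1
Op 11: best P0=NH1 P1=NH1

Answer: P0:NH1 P1:NH1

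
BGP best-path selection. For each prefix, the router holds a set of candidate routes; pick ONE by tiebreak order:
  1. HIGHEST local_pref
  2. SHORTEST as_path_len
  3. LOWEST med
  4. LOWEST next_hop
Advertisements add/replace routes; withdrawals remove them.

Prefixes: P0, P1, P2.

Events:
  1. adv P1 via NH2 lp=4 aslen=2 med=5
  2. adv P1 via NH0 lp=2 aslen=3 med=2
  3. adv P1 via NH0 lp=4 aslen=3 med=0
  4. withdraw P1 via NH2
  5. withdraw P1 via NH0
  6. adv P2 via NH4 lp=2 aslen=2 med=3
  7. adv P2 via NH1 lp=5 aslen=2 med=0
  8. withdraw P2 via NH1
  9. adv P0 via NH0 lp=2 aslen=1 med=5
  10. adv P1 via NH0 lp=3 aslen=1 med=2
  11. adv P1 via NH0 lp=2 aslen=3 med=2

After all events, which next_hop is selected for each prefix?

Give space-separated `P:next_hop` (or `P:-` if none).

Op 1: best P0=- P1=NH2 P2=-
Op 2: best P0=- P1=NH2 P2=-
Op 3: best P0=- P1=NH2 P2=-
Op 4: best P0=- P1=NH0 P2=-
Op 5: best P0=- P1=- P2=-
Op 6: best P0=- P1=- P2=NH4
Op 7: best P0=- P1=- P2=NH1
Op 8: best P0=- P1=- P2=NH4
Op 9: best P0=NH0 P1=- P2=NH4
Op 10: best P0=NH0 P1=NH0 P2=NH4
Op 11: best P0=NH0 P1=NH0 P2=NH4

Answer: P0:NH0 P1:NH0 P2:NH4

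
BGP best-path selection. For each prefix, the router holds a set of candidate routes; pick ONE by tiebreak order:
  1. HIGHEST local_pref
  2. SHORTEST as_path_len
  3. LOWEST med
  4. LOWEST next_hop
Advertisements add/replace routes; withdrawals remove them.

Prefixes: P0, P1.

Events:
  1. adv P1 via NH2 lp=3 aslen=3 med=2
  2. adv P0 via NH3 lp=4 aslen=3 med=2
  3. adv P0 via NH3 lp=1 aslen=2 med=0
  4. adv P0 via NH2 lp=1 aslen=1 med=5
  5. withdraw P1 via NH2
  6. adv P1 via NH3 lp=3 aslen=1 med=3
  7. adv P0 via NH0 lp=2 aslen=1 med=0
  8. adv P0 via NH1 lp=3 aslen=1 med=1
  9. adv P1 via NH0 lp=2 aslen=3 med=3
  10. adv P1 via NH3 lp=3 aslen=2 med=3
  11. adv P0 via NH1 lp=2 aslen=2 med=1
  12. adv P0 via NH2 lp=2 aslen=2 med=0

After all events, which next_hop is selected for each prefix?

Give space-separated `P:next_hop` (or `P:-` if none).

Op 1: best P0=- P1=NH2
Op 2: best P0=NH3 P1=NH2
Op 3: best P0=NH3 P1=NH2
Op 4: best P0=NH2 P1=NH2
Op 5: best P0=NH2 P1=-
Op 6: best P0=NH2 P1=NH3
Op 7: best P0=NH0 P1=NH3
Op 8: best P0=NH1 P1=NH3
Op 9: best P0=NH1 P1=NH3
Op 10: best P0=NH1 P1=NH3
Op 11: best P0=NH0 P1=NH3
Op 12: best P0=NH0 P1=NH3

Answer: P0:NH0 P1:NH3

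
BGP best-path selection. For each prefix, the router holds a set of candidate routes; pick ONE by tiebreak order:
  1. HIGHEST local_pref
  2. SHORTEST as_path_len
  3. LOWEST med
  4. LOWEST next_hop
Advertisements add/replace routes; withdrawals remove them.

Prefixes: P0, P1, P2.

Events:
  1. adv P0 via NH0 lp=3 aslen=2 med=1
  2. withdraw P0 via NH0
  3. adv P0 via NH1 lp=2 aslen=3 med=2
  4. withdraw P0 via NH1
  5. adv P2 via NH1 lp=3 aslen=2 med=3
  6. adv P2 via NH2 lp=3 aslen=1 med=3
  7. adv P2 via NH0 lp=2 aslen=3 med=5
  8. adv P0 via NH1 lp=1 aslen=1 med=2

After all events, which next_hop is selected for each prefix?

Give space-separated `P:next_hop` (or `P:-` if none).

Op 1: best P0=NH0 P1=- P2=-
Op 2: best P0=- P1=- P2=-
Op 3: best P0=NH1 P1=- P2=-
Op 4: best P0=- P1=- P2=-
Op 5: best P0=- P1=- P2=NH1
Op 6: best P0=- P1=- P2=NH2
Op 7: best P0=- P1=- P2=NH2
Op 8: best P0=NH1 P1=- P2=NH2

Answer: P0:NH1 P1:- P2:NH2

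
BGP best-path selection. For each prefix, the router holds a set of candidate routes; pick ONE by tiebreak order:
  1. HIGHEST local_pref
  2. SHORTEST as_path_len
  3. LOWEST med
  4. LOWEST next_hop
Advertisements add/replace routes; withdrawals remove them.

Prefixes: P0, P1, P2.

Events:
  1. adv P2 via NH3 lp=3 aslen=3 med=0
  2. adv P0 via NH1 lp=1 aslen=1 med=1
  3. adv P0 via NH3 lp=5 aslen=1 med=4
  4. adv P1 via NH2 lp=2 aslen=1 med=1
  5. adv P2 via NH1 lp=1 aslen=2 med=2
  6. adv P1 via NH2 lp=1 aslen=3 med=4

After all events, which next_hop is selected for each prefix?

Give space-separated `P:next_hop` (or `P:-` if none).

Answer: P0:NH3 P1:NH2 P2:NH3

Derivation:
Op 1: best P0=- P1=- P2=NH3
Op 2: best P0=NH1 P1=- P2=NH3
Op 3: best P0=NH3 P1=- P2=NH3
Op 4: best P0=NH3 P1=NH2 P2=NH3
Op 5: best P0=NH3 P1=NH2 P2=NH3
Op 6: best P0=NH3 P1=NH2 P2=NH3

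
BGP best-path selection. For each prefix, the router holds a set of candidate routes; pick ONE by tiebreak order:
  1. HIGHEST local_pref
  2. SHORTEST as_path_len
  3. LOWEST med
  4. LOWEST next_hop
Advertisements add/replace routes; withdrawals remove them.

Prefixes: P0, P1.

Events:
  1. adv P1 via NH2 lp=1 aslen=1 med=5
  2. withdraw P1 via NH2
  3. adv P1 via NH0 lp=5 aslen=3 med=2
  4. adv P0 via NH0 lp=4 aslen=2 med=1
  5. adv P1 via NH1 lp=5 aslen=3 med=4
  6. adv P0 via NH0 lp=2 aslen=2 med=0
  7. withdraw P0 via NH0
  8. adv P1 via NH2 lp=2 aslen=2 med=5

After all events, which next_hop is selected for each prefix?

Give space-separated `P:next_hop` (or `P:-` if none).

Answer: P0:- P1:NH0

Derivation:
Op 1: best P0=- P1=NH2
Op 2: best P0=- P1=-
Op 3: best P0=- P1=NH0
Op 4: best P0=NH0 P1=NH0
Op 5: best P0=NH0 P1=NH0
Op 6: best P0=NH0 P1=NH0
Op 7: best P0=- P1=NH0
Op 8: best P0=- P1=NH0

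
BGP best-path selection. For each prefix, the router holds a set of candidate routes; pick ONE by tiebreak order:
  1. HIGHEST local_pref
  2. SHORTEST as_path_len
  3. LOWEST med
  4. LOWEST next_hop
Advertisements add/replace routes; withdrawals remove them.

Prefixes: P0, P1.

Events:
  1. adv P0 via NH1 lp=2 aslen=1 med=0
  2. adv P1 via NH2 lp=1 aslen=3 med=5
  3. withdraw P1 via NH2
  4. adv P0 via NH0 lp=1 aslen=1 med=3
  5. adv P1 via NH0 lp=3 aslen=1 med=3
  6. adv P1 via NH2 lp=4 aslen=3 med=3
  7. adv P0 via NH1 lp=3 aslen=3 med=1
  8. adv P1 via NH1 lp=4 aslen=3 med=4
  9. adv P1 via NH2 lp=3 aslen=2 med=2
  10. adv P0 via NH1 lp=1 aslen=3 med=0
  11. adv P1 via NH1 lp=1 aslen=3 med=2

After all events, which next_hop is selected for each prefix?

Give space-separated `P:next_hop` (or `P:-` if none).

Op 1: best P0=NH1 P1=-
Op 2: best P0=NH1 P1=NH2
Op 3: best P0=NH1 P1=-
Op 4: best P0=NH1 P1=-
Op 5: best P0=NH1 P1=NH0
Op 6: best P0=NH1 P1=NH2
Op 7: best P0=NH1 P1=NH2
Op 8: best P0=NH1 P1=NH2
Op 9: best P0=NH1 P1=NH1
Op 10: best P0=NH0 P1=NH1
Op 11: best P0=NH0 P1=NH0

Answer: P0:NH0 P1:NH0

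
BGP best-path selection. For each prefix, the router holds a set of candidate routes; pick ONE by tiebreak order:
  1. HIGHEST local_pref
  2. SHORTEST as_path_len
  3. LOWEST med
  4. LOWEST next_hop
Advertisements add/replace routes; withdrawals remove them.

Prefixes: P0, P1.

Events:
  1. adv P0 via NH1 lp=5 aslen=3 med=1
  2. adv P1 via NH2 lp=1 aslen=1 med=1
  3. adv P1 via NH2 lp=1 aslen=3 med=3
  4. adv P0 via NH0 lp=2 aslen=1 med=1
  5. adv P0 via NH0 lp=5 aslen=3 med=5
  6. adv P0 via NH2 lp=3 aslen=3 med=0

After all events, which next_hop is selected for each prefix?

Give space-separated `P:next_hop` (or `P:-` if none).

Answer: P0:NH1 P1:NH2

Derivation:
Op 1: best P0=NH1 P1=-
Op 2: best P0=NH1 P1=NH2
Op 3: best P0=NH1 P1=NH2
Op 4: best P0=NH1 P1=NH2
Op 5: best P0=NH1 P1=NH2
Op 6: best P0=NH1 P1=NH2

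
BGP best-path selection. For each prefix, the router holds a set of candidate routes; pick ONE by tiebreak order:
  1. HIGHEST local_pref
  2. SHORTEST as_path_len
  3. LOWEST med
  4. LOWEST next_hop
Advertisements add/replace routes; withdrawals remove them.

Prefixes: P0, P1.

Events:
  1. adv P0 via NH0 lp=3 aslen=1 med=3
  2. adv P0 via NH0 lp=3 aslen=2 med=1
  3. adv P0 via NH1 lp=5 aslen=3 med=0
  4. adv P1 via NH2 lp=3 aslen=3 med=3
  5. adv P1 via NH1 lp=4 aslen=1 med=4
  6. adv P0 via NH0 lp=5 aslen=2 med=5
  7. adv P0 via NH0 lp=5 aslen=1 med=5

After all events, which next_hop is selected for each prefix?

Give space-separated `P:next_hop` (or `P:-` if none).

Answer: P0:NH0 P1:NH1

Derivation:
Op 1: best P0=NH0 P1=-
Op 2: best P0=NH0 P1=-
Op 3: best P0=NH1 P1=-
Op 4: best P0=NH1 P1=NH2
Op 5: best P0=NH1 P1=NH1
Op 6: best P0=NH0 P1=NH1
Op 7: best P0=NH0 P1=NH1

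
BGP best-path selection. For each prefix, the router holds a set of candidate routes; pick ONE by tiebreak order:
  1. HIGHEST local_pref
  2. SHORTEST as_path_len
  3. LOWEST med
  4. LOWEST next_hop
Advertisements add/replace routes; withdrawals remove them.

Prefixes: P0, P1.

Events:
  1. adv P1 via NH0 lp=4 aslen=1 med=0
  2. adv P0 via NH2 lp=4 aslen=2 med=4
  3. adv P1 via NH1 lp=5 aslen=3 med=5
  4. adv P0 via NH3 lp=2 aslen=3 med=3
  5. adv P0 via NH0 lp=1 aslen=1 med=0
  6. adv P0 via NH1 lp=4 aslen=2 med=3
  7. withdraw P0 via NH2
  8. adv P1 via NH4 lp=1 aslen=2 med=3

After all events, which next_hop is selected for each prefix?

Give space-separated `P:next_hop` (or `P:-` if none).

Answer: P0:NH1 P1:NH1

Derivation:
Op 1: best P0=- P1=NH0
Op 2: best P0=NH2 P1=NH0
Op 3: best P0=NH2 P1=NH1
Op 4: best P0=NH2 P1=NH1
Op 5: best P0=NH2 P1=NH1
Op 6: best P0=NH1 P1=NH1
Op 7: best P0=NH1 P1=NH1
Op 8: best P0=NH1 P1=NH1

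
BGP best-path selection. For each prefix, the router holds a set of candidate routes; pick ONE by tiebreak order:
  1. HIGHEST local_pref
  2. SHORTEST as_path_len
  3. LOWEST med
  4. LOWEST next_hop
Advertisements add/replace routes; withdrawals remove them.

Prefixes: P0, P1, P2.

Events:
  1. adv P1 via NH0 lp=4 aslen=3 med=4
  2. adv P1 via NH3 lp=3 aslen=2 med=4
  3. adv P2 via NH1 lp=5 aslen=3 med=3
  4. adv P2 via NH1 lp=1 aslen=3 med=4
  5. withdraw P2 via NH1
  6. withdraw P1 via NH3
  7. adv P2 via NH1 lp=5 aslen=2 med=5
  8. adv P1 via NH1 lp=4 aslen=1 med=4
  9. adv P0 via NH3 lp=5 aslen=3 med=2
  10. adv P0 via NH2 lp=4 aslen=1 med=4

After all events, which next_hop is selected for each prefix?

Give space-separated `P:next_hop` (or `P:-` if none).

Answer: P0:NH3 P1:NH1 P2:NH1

Derivation:
Op 1: best P0=- P1=NH0 P2=-
Op 2: best P0=- P1=NH0 P2=-
Op 3: best P0=- P1=NH0 P2=NH1
Op 4: best P0=- P1=NH0 P2=NH1
Op 5: best P0=- P1=NH0 P2=-
Op 6: best P0=- P1=NH0 P2=-
Op 7: best P0=- P1=NH0 P2=NH1
Op 8: best P0=- P1=NH1 P2=NH1
Op 9: best P0=NH3 P1=NH1 P2=NH1
Op 10: best P0=NH3 P1=NH1 P2=NH1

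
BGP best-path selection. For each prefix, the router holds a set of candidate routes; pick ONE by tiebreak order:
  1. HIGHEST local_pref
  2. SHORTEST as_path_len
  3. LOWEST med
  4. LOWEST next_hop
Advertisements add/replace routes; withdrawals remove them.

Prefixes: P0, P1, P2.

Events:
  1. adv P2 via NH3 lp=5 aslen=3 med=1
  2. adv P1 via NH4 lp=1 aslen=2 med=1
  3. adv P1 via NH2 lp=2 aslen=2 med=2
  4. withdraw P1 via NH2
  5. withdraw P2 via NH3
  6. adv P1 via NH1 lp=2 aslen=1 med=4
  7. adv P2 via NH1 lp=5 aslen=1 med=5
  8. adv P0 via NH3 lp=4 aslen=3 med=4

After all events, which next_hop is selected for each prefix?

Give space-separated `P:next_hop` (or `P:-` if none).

Op 1: best P0=- P1=- P2=NH3
Op 2: best P0=- P1=NH4 P2=NH3
Op 3: best P0=- P1=NH2 P2=NH3
Op 4: best P0=- P1=NH4 P2=NH3
Op 5: best P0=- P1=NH4 P2=-
Op 6: best P0=- P1=NH1 P2=-
Op 7: best P0=- P1=NH1 P2=NH1
Op 8: best P0=NH3 P1=NH1 P2=NH1

Answer: P0:NH3 P1:NH1 P2:NH1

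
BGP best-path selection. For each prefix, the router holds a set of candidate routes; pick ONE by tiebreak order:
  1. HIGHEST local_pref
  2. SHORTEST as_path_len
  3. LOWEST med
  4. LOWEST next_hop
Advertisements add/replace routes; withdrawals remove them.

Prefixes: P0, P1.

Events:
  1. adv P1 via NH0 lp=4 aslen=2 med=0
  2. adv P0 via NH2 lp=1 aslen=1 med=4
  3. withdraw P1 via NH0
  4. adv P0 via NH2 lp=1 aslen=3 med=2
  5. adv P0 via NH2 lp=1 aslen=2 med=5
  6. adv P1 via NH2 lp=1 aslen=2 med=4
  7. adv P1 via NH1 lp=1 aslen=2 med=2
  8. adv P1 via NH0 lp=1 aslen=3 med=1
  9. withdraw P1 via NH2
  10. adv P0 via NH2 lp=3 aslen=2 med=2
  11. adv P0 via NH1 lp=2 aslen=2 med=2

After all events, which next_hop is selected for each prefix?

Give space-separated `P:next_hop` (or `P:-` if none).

Op 1: best P0=- P1=NH0
Op 2: best P0=NH2 P1=NH0
Op 3: best P0=NH2 P1=-
Op 4: best P0=NH2 P1=-
Op 5: best P0=NH2 P1=-
Op 6: best P0=NH2 P1=NH2
Op 7: best P0=NH2 P1=NH1
Op 8: best P0=NH2 P1=NH1
Op 9: best P0=NH2 P1=NH1
Op 10: best P0=NH2 P1=NH1
Op 11: best P0=NH2 P1=NH1

Answer: P0:NH2 P1:NH1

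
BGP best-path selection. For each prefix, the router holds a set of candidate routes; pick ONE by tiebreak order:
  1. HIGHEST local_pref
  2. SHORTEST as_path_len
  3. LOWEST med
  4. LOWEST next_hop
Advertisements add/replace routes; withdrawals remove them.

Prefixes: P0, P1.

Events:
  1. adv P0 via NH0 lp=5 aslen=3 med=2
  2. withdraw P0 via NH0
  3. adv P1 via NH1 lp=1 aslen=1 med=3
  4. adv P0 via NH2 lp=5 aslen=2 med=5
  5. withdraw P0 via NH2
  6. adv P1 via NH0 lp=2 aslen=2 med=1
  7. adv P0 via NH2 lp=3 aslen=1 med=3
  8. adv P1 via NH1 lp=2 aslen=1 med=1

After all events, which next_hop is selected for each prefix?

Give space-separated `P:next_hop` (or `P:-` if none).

Answer: P0:NH2 P1:NH1

Derivation:
Op 1: best P0=NH0 P1=-
Op 2: best P0=- P1=-
Op 3: best P0=- P1=NH1
Op 4: best P0=NH2 P1=NH1
Op 5: best P0=- P1=NH1
Op 6: best P0=- P1=NH0
Op 7: best P0=NH2 P1=NH0
Op 8: best P0=NH2 P1=NH1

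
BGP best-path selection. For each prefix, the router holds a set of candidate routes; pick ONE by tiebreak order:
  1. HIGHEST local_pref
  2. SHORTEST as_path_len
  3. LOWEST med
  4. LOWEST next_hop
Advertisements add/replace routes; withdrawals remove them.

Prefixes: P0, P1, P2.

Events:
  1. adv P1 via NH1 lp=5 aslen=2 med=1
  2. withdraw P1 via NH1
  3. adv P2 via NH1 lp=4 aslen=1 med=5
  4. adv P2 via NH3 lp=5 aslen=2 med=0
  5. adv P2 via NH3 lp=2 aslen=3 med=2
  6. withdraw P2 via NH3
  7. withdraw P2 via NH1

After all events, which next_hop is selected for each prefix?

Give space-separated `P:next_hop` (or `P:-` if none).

Answer: P0:- P1:- P2:-

Derivation:
Op 1: best P0=- P1=NH1 P2=-
Op 2: best P0=- P1=- P2=-
Op 3: best P0=- P1=- P2=NH1
Op 4: best P0=- P1=- P2=NH3
Op 5: best P0=- P1=- P2=NH1
Op 6: best P0=- P1=- P2=NH1
Op 7: best P0=- P1=- P2=-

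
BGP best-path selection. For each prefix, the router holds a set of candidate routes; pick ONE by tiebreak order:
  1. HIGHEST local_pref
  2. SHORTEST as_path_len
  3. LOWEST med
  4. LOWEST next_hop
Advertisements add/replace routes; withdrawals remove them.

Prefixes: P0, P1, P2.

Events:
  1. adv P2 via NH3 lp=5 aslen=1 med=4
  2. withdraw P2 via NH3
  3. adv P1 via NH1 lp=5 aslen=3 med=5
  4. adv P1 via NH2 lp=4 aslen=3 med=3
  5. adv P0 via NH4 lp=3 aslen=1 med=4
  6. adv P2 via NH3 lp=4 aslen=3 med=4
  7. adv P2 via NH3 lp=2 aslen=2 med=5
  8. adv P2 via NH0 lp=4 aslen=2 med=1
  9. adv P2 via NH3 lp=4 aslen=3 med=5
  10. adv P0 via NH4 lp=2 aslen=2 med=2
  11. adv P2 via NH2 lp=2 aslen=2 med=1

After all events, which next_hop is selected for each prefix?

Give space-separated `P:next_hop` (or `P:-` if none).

Answer: P0:NH4 P1:NH1 P2:NH0

Derivation:
Op 1: best P0=- P1=- P2=NH3
Op 2: best P0=- P1=- P2=-
Op 3: best P0=- P1=NH1 P2=-
Op 4: best P0=- P1=NH1 P2=-
Op 5: best P0=NH4 P1=NH1 P2=-
Op 6: best P0=NH4 P1=NH1 P2=NH3
Op 7: best P0=NH4 P1=NH1 P2=NH3
Op 8: best P0=NH4 P1=NH1 P2=NH0
Op 9: best P0=NH4 P1=NH1 P2=NH0
Op 10: best P0=NH4 P1=NH1 P2=NH0
Op 11: best P0=NH4 P1=NH1 P2=NH0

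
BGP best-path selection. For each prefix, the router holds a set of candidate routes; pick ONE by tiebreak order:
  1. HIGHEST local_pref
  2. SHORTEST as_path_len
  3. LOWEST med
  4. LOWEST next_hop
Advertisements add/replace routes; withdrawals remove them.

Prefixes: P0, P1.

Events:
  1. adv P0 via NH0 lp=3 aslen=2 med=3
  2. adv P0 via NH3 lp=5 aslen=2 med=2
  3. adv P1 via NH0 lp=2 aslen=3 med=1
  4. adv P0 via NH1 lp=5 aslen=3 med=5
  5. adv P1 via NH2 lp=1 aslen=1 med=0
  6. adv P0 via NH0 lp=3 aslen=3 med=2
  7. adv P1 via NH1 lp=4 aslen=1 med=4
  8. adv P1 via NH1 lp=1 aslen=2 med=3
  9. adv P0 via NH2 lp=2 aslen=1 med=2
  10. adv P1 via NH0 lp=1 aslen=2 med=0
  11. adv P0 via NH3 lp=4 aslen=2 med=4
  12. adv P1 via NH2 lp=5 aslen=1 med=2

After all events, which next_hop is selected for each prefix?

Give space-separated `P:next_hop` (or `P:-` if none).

Op 1: best P0=NH0 P1=-
Op 2: best P0=NH3 P1=-
Op 3: best P0=NH3 P1=NH0
Op 4: best P0=NH3 P1=NH0
Op 5: best P0=NH3 P1=NH0
Op 6: best P0=NH3 P1=NH0
Op 7: best P0=NH3 P1=NH1
Op 8: best P0=NH3 P1=NH0
Op 9: best P0=NH3 P1=NH0
Op 10: best P0=NH3 P1=NH2
Op 11: best P0=NH1 P1=NH2
Op 12: best P0=NH1 P1=NH2

Answer: P0:NH1 P1:NH2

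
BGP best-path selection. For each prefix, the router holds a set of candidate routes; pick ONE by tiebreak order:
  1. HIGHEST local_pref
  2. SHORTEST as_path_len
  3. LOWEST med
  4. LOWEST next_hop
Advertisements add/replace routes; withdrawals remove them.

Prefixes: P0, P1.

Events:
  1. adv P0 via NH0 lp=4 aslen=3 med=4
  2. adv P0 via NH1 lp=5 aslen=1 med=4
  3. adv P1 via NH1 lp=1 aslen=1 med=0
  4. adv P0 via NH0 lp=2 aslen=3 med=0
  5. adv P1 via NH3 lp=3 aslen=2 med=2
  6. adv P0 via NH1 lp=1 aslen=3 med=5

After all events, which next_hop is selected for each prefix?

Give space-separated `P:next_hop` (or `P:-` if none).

Op 1: best P0=NH0 P1=-
Op 2: best P0=NH1 P1=-
Op 3: best P0=NH1 P1=NH1
Op 4: best P0=NH1 P1=NH1
Op 5: best P0=NH1 P1=NH3
Op 6: best P0=NH0 P1=NH3

Answer: P0:NH0 P1:NH3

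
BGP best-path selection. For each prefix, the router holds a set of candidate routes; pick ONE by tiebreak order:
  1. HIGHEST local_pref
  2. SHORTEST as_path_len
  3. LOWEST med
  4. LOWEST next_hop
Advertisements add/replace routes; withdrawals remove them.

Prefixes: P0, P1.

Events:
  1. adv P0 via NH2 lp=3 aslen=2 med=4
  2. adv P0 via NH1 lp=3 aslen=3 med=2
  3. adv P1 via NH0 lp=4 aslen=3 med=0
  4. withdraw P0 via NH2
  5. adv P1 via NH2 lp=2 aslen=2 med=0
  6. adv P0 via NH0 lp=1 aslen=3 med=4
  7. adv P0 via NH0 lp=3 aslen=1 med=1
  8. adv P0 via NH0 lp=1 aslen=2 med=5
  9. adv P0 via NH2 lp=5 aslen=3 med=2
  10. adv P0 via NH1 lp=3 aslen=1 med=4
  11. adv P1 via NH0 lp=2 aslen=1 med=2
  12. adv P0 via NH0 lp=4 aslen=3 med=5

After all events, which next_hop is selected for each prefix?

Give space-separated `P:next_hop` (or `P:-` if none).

Op 1: best P0=NH2 P1=-
Op 2: best P0=NH2 P1=-
Op 3: best P0=NH2 P1=NH0
Op 4: best P0=NH1 P1=NH0
Op 5: best P0=NH1 P1=NH0
Op 6: best P0=NH1 P1=NH0
Op 7: best P0=NH0 P1=NH0
Op 8: best P0=NH1 P1=NH0
Op 9: best P0=NH2 P1=NH0
Op 10: best P0=NH2 P1=NH0
Op 11: best P0=NH2 P1=NH0
Op 12: best P0=NH2 P1=NH0

Answer: P0:NH2 P1:NH0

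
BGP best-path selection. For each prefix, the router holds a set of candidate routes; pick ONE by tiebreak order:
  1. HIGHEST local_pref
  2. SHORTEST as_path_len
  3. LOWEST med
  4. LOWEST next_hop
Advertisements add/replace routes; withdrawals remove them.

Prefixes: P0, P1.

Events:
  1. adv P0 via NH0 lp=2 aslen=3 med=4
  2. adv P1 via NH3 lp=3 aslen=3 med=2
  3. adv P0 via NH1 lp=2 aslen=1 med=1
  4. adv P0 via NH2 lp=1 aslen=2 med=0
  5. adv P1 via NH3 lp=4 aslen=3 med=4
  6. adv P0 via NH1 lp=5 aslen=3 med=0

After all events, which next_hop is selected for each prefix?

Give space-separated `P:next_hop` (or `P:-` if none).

Answer: P0:NH1 P1:NH3

Derivation:
Op 1: best P0=NH0 P1=-
Op 2: best P0=NH0 P1=NH3
Op 3: best P0=NH1 P1=NH3
Op 4: best P0=NH1 P1=NH3
Op 5: best P0=NH1 P1=NH3
Op 6: best P0=NH1 P1=NH3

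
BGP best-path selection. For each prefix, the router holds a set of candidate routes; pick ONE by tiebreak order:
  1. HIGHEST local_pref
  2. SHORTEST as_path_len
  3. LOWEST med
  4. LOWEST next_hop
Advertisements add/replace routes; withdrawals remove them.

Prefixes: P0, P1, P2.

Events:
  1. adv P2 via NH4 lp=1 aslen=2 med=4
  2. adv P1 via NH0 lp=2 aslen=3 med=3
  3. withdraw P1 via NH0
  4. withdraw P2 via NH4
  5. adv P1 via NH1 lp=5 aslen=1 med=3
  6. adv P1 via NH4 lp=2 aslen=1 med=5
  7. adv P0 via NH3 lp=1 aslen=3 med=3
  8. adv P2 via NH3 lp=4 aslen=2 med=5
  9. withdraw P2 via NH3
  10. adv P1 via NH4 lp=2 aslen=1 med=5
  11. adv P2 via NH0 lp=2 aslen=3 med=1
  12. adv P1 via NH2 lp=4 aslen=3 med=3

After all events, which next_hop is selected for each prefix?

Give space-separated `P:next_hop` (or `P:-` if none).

Answer: P0:NH3 P1:NH1 P2:NH0

Derivation:
Op 1: best P0=- P1=- P2=NH4
Op 2: best P0=- P1=NH0 P2=NH4
Op 3: best P0=- P1=- P2=NH4
Op 4: best P0=- P1=- P2=-
Op 5: best P0=- P1=NH1 P2=-
Op 6: best P0=- P1=NH1 P2=-
Op 7: best P0=NH3 P1=NH1 P2=-
Op 8: best P0=NH3 P1=NH1 P2=NH3
Op 9: best P0=NH3 P1=NH1 P2=-
Op 10: best P0=NH3 P1=NH1 P2=-
Op 11: best P0=NH3 P1=NH1 P2=NH0
Op 12: best P0=NH3 P1=NH1 P2=NH0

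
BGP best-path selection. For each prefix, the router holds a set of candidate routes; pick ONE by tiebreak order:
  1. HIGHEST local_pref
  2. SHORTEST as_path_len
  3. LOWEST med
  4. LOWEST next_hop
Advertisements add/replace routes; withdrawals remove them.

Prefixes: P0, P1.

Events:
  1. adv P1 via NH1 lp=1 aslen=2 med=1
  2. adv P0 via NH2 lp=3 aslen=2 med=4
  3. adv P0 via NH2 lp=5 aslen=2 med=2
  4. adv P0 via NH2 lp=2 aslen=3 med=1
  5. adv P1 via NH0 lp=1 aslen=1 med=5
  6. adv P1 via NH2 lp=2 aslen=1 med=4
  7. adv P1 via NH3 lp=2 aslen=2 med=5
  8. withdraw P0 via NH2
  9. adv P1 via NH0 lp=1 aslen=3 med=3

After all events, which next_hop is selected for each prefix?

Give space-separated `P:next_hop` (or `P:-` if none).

Answer: P0:- P1:NH2

Derivation:
Op 1: best P0=- P1=NH1
Op 2: best P0=NH2 P1=NH1
Op 3: best P0=NH2 P1=NH1
Op 4: best P0=NH2 P1=NH1
Op 5: best P0=NH2 P1=NH0
Op 6: best P0=NH2 P1=NH2
Op 7: best P0=NH2 P1=NH2
Op 8: best P0=- P1=NH2
Op 9: best P0=- P1=NH2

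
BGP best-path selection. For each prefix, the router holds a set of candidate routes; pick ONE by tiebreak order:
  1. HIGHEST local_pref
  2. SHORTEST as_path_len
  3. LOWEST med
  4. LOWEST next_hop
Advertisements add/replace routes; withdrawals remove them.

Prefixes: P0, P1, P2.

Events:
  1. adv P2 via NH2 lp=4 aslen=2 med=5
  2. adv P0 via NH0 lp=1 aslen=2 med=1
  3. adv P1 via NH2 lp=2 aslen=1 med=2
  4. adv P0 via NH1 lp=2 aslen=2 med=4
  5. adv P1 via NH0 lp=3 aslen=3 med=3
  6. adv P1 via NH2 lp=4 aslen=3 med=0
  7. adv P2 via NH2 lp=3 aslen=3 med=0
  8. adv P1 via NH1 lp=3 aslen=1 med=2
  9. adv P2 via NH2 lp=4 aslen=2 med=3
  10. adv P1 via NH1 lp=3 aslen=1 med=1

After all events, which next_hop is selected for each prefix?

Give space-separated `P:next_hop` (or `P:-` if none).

Answer: P0:NH1 P1:NH2 P2:NH2

Derivation:
Op 1: best P0=- P1=- P2=NH2
Op 2: best P0=NH0 P1=- P2=NH2
Op 3: best P0=NH0 P1=NH2 P2=NH2
Op 4: best P0=NH1 P1=NH2 P2=NH2
Op 5: best P0=NH1 P1=NH0 P2=NH2
Op 6: best P0=NH1 P1=NH2 P2=NH2
Op 7: best P0=NH1 P1=NH2 P2=NH2
Op 8: best P0=NH1 P1=NH2 P2=NH2
Op 9: best P0=NH1 P1=NH2 P2=NH2
Op 10: best P0=NH1 P1=NH2 P2=NH2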